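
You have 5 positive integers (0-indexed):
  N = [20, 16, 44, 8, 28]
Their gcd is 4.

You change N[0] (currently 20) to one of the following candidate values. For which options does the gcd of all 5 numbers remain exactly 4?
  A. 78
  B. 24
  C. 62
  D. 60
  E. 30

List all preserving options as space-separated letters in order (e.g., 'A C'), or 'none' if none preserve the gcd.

Answer: B D

Derivation:
Old gcd = 4; gcd of others (without N[0]) = 4
New gcd for candidate v: gcd(4, v). Preserves old gcd iff gcd(4, v) = 4.
  Option A: v=78, gcd(4,78)=2 -> changes
  Option B: v=24, gcd(4,24)=4 -> preserves
  Option C: v=62, gcd(4,62)=2 -> changes
  Option D: v=60, gcd(4,60)=4 -> preserves
  Option E: v=30, gcd(4,30)=2 -> changes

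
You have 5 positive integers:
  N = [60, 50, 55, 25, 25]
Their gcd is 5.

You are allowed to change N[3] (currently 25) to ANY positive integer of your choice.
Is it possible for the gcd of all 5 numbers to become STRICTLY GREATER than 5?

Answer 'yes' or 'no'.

Answer: no

Derivation:
Current gcd = 5
gcd of all OTHER numbers (without N[3]=25): gcd([60, 50, 55, 25]) = 5
The new gcd after any change is gcd(5, new_value).
This can be at most 5.
Since 5 = old gcd 5, the gcd can only stay the same or decrease.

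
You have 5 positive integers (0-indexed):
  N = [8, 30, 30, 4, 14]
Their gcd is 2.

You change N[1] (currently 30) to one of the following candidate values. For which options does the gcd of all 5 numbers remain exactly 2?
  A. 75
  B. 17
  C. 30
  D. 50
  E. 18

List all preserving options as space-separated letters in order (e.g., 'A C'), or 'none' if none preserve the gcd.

Answer: C D E

Derivation:
Old gcd = 2; gcd of others (without N[1]) = 2
New gcd for candidate v: gcd(2, v). Preserves old gcd iff gcd(2, v) = 2.
  Option A: v=75, gcd(2,75)=1 -> changes
  Option B: v=17, gcd(2,17)=1 -> changes
  Option C: v=30, gcd(2,30)=2 -> preserves
  Option D: v=50, gcd(2,50)=2 -> preserves
  Option E: v=18, gcd(2,18)=2 -> preserves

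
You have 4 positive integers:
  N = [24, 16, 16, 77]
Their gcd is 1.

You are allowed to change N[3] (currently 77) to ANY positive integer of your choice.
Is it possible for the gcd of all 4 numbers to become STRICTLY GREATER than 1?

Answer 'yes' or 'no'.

Answer: yes

Derivation:
Current gcd = 1
gcd of all OTHER numbers (without N[3]=77): gcd([24, 16, 16]) = 8
The new gcd after any change is gcd(8, new_value).
This can be at most 8.
Since 8 > old gcd 1, the gcd CAN increase (e.g., set N[3] = 8).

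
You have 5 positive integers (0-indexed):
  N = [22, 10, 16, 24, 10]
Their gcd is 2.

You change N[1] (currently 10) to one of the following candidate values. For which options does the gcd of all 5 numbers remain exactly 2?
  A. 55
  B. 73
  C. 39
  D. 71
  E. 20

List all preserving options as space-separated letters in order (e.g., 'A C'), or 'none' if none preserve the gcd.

Answer: E

Derivation:
Old gcd = 2; gcd of others (without N[1]) = 2
New gcd for candidate v: gcd(2, v). Preserves old gcd iff gcd(2, v) = 2.
  Option A: v=55, gcd(2,55)=1 -> changes
  Option B: v=73, gcd(2,73)=1 -> changes
  Option C: v=39, gcd(2,39)=1 -> changes
  Option D: v=71, gcd(2,71)=1 -> changes
  Option E: v=20, gcd(2,20)=2 -> preserves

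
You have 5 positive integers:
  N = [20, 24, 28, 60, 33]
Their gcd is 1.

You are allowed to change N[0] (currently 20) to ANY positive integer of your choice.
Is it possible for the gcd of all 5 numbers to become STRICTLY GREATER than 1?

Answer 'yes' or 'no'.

Answer: no

Derivation:
Current gcd = 1
gcd of all OTHER numbers (without N[0]=20): gcd([24, 28, 60, 33]) = 1
The new gcd after any change is gcd(1, new_value).
This can be at most 1.
Since 1 = old gcd 1, the gcd can only stay the same or decrease.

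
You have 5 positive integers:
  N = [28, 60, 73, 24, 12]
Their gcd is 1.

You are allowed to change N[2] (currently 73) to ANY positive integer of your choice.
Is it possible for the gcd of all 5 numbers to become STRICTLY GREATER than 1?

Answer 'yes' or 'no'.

Answer: yes

Derivation:
Current gcd = 1
gcd of all OTHER numbers (without N[2]=73): gcd([28, 60, 24, 12]) = 4
The new gcd after any change is gcd(4, new_value).
This can be at most 4.
Since 4 > old gcd 1, the gcd CAN increase (e.g., set N[2] = 4).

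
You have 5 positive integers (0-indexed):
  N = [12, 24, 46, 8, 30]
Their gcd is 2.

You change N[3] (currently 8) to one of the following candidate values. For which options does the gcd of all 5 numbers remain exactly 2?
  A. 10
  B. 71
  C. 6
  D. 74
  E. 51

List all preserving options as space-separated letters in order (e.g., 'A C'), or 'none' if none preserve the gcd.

Old gcd = 2; gcd of others (without N[3]) = 2
New gcd for candidate v: gcd(2, v). Preserves old gcd iff gcd(2, v) = 2.
  Option A: v=10, gcd(2,10)=2 -> preserves
  Option B: v=71, gcd(2,71)=1 -> changes
  Option C: v=6, gcd(2,6)=2 -> preserves
  Option D: v=74, gcd(2,74)=2 -> preserves
  Option E: v=51, gcd(2,51)=1 -> changes

Answer: A C D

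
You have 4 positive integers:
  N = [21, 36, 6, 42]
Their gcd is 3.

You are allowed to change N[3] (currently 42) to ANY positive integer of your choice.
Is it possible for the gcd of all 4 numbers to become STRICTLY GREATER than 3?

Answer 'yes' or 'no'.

Current gcd = 3
gcd of all OTHER numbers (without N[3]=42): gcd([21, 36, 6]) = 3
The new gcd after any change is gcd(3, new_value).
This can be at most 3.
Since 3 = old gcd 3, the gcd can only stay the same or decrease.

Answer: no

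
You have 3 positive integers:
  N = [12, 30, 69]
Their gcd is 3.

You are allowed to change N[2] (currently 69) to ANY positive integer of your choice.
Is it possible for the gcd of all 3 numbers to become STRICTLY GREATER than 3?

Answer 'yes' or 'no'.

Current gcd = 3
gcd of all OTHER numbers (without N[2]=69): gcd([12, 30]) = 6
The new gcd after any change is gcd(6, new_value).
This can be at most 6.
Since 6 > old gcd 3, the gcd CAN increase (e.g., set N[2] = 6).

Answer: yes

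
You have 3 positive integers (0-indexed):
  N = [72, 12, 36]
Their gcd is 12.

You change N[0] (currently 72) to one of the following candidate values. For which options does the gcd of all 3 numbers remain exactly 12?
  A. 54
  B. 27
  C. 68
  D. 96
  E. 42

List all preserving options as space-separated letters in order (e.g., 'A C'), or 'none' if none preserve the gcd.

Old gcd = 12; gcd of others (without N[0]) = 12
New gcd for candidate v: gcd(12, v). Preserves old gcd iff gcd(12, v) = 12.
  Option A: v=54, gcd(12,54)=6 -> changes
  Option B: v=27, gcd(12,27)=3 -> changes
  Option C: v=68, gcd(12,68)=4 -> changes
  Option D: v=96, gcd(12,96)=12 -> preserves
  Option E: v=42, gcd(12,42)=6 -> changes

Answer: D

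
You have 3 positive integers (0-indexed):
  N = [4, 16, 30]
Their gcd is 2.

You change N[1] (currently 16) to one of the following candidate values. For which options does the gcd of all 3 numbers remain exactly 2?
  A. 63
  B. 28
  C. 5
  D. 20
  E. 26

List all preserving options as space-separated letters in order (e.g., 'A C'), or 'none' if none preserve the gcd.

Answer: B D E

Derivation:
Old gcd = 2; gcd of others (without N[1]) = 2
New gcd for candidate v: gcd(2, v). Preserves old gcd iff gcd(2, v) = 2.
  Option A: v=63, gcd(2,63)=1 -> changes
  Option B: v=28, gcd(2,28)=2 -> preserves
  Option C: v=5, gcd(2,5)=1 -> changes
  Option D: v=20, gcd(2,20)=2 -> preserves
  Option E: v=26, gcd(2,26)=2 -> preserves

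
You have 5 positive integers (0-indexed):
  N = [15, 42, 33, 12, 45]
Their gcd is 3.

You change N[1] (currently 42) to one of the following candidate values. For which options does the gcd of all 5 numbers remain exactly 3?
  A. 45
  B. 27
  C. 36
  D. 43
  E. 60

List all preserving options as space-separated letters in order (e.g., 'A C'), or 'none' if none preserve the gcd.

Old gcd = 3; gcd of others (without N[1]) = 3
New gcd for candidate v: gcd(3, v). Preserves old gcd iff gcd(3, v) = 3.
  Option A: v=45, gcd(3,45)=3 -> preserves
  Option B: v=27, gcd(3,27)=3 -> preserves
  Option C: v=36, gcd(3,36)=3 -> preserves
  Option D: v=43, gcd(3,43)=1 -> changes
  Option E: v=60, gcd(3,60)=3 -> preserves

Answer: A B C E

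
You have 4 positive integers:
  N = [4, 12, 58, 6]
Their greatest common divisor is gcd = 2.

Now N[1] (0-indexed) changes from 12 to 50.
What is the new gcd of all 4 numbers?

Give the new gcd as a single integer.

Answer: 2

Derivation:
Numbers: [4, 12, 58, 6], gcd = 2
Change: index 1, 12 -> 50
gcd of the OTHER numbers (without index 1): gcd([4, 58, 6]) = 2
New gcd = gcd(g_others, new_val) = gcd(2, 50) = 2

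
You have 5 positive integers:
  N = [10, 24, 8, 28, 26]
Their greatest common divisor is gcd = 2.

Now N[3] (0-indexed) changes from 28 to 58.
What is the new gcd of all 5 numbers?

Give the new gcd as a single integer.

Numbers: [10, 24, 8, 28, 26], gcd = 2
Change: index 3, 28 -> 58
gcd of the OTHER numbers (without index 3): gcd([10, 24, 8, 26]) = 2
New gcd = gcd(g_others, new_val) = gcd(2, 58) = 2

Answer: 2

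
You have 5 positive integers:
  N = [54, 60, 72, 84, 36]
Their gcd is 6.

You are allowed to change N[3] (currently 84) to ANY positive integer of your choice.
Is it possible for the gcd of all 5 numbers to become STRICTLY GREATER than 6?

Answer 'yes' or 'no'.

Current gcd = 6
gcd of all OTHER numbers (without N[3]=84): gcd([54, 60, 72, 36]) = 6
The new gcd after any change is gcd(6, new_value).
This can be at most 6.
Since 6 = old gcd 6, the gcd can only stay the same or decrease.

Answer: no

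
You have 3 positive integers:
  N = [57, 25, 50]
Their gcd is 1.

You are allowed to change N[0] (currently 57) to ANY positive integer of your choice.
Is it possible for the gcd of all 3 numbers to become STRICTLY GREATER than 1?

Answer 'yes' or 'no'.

Answer: yes

Derivation:
Current gcd = 1
gcd of all OTHER numbers (without N[0]=57): gcd([25, 50]) = 25
The new gcd after any change is gcd(25, new_value).
This can be at most 25.
Since 25 > old gcd 1, the gcd CAN increase (e.g., set N[0] = 25).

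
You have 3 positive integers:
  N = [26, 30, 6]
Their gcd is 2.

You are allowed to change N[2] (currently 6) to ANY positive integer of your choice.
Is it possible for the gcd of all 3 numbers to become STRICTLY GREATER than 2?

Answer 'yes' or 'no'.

Current gcd = 2
gcd of all OTHER numbers (without N[2]=6): gcd([26, 30]) = 2
The new gcd after any change is gcd(2, new_value).
This can be at most 2.
Since 2 = old gcd 2, the gcd can only stay the same or decrease.

Answer: no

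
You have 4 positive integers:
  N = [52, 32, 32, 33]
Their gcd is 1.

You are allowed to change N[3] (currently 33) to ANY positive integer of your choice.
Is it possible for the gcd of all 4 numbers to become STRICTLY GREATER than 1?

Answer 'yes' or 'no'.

Answer: yes

Derivation:
Current gcd = 1
gcd of all OTHER numbers (without N[3]=33): gcd([52, 32, 32]) = 4
The new gcd after any change is gcd(4, new_value).
This can be at most 4.
Since 4 > old gcd 1, the gcd CAN increase (e.g., set N[3] = 4).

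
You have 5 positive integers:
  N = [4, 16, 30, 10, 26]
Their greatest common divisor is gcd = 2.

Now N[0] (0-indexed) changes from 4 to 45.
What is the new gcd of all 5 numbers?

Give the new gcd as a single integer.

Answer: 1

Derivation:
Numbers: [4, 16, 30, 10, 26], gcd = 2
Change: index 0, 4 -> 45
gcd of the OTHER numbers (without index 0): gcd([16, 30, 10, 26]) = 2
New gcd = gcd(g_others, new_val) = gcd(2, 45) = 1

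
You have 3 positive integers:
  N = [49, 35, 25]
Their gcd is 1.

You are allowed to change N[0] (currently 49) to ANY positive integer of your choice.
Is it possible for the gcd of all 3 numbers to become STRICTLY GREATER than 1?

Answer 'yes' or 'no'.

Answer: yes

Derivation:
Current gcd = 1
gcd of all OTHER numbers (without N[0]=49): gcd([35, 25]) = 5
The new gcd after any change is gcd(5, new_value).
This can be at most 5.
Since 5 > old gcd 1, the gcd CAN increase (e.g., set N[0] = 5).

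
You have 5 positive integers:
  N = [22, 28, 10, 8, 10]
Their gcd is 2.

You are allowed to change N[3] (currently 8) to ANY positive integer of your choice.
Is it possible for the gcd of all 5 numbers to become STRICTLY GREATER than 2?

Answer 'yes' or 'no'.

Current gcd = 2
gcd of all OTHER numbers (without N[3]=8): gcd([22, 28, 10, 10]) = 2
The new gcd after any change is gcd(2, new_value).
This can be at most 2.
Since 2 = old gcd 2, the gcd can only stay the same or decrease.

Answer: no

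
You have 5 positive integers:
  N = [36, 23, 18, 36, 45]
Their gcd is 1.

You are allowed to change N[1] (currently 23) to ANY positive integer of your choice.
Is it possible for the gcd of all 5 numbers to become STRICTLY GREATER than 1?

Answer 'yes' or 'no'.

Current gcd = 1
gcd of all OTHER numbers (without N[1]=23): gcd([36, 18, 36, 45]) = 9
The new gcd after any change is gcd(9, new_value).
This can be at most 9.
Since 9 > old gcd 1, the gcd CAN increase (e.g., set N[1] = 9).

Answer: yes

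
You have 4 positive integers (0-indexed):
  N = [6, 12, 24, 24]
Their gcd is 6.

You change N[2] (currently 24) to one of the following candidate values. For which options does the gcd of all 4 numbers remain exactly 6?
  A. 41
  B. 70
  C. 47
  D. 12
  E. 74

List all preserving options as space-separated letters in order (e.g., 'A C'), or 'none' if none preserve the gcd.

Answer: D

Derivation:
Old gcd = 6; gcd of others (without N[2]) = 6
New gcd for candidate v: gcd(6, v). Preserves old gcd iff gcd(6, v) = 6.
  Option A: v=41, gcd(6,41)=1 -> changes
  Option B: v=70, gcd(6,70)=2 -> changes
  Option C: v=47, gcd(6,47)=1 -> changes
  Option D: v=12, gcd(6,12)=6 -> preserves
  Option E: v=74, gcd(6,74)=2 -> changes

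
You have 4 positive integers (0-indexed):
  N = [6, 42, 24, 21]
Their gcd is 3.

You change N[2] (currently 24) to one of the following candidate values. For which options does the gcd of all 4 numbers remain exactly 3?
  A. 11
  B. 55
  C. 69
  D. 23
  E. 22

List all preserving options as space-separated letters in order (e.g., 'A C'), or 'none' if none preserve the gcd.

Answer: C

Derivation:
Old gcd = 3; gcd of others (without N[2]) = 3
New gcd for candidate v: gcd(3, v). Preserves old gcd iff gcd(3, v) = 3.
  Option A: v=11, gcd(3,11)=1 -> changes
  Option B: v=55, gcd(3,55)=1 -> changes
  Option C: v=69, gcd(3,69)=3 -> preserves
  Option D: v=23, gcd(3,23)=1 -> changes
  Option E: v=22, gcd(3,22)=1 -> changes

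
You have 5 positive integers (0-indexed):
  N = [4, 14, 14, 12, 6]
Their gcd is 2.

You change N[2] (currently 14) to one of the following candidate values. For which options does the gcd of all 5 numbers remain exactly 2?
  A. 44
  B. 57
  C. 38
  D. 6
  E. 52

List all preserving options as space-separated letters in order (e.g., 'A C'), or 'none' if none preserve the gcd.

Answer: A C D E

Derivation:
Old gcd = 2; gcd of others (without N[2]) = 2
New gcd for candidate v: gcd(2, v). Preserves old gcd iff gcd(2, v) = 2.
  Option A: v=44, gcd(2,44)=2 -> preserves
  Option B: v=57, gcd(2,57)=1 -> changes
  Option C: v=38, gcd(2,38)=2 -> preserves
  Option D: v=6, gcd(2,6)=2 -> preserves
  Option E: v=52, gcd(2,52)=2 -> preserves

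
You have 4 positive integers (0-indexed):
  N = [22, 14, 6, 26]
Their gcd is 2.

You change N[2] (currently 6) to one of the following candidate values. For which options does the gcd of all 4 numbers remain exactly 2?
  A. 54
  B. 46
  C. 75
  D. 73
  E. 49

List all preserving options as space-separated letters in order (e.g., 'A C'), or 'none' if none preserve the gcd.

Answer: A B

Derivation:
Old gcd = 2; gcd of others (without N[2]) = 2
New gcd for candidate v: gcd(2, v). Preserves old gcd iff gcd(2, v) = 2.
  Option A: v=54, gcd(2,54)=2 -> preserves
  Option B: v=46, gcd(2,46)=2 -> preserves
  Option C: v=75, gcd(2,75)=1 -> changes
  Option D: v=73, gcd(2,73)=1 -> changes
  Option E: v=49, gcd(2,49)=1 -> changes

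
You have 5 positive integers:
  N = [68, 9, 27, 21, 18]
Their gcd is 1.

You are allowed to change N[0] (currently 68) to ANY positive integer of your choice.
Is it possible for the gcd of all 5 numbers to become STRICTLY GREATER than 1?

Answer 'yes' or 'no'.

Current gcd = 1
gcd of all OTHER numbers (without N[0]=68): gcd([9, 27, 21, 18]) = 3
The new gcd after any change is gcd(3, new_value).
This can be at most 3.
Since 3 > old gcd 1, the gcd CAN increase (e.g., set N[0] = 3).

Answer: yes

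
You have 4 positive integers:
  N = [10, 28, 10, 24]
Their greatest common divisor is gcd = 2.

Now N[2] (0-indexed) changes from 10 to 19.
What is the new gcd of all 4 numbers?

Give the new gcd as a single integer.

Numbers: [10, 28, 10, 24], gcd = 2
Change: index 2, 10 -> 19
gcd of the OTHER numbers (without index 2): gcd([10, 28, 24]) = 2
New gcd = gcd(g_others, new_val) = gcd(2, 19) = 1

Answer: 1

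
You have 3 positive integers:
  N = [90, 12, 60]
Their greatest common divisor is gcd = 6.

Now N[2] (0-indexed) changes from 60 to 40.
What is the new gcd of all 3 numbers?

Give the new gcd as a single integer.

Numbers: [90, 12, 60], gcd = 6
Change: index 2, 60 -> 40
gcd of the OTHER numbers (without index 2): gcd([90, 12]) = 6
New gcd = gcd(g_others, new_val) = gcd(6, 40) = 2

Answer: 2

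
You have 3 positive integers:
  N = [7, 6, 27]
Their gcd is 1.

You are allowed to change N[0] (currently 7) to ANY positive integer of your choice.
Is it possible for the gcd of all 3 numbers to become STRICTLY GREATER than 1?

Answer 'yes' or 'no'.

Current gcd = 1
gcd of all OTHER numbers (without N[0]=7): gcd([6, 27]) = 3
The new gcd after any change is gcd(3, new_value).
This can be at most 3.
Since 3 > old gcd 1, the gcd CAN increase (e.g., set N[0] = 3).

Answer: yes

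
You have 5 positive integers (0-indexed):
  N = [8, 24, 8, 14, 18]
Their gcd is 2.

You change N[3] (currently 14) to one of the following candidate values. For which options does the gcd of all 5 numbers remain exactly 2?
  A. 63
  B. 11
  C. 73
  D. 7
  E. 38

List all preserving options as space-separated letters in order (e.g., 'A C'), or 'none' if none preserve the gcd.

Old gcd = 2; gcd of others (without N[3]) = 2
New gcd for candidate v: gcd(2, v). Preserves old gcd iff gcd(2, v) = 2.
  Option A: v=63, gcd(2,63)=1 -> changes
  Option B: v=11, gcd(2,11)=1 -> changes
  Option C: v=73, gcd(2,73)=1 -> changes
  Option D: v=7, gcd(2,7)=1 -> changes
  Option E: v=38, gcd(2,38)=2 -> preserves

Answer: E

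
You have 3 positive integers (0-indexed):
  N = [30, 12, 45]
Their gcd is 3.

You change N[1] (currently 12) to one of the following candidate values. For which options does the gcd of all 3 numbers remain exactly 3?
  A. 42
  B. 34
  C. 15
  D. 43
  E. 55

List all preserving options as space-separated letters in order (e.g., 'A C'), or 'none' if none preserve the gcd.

Answer: A

Derivation:
Old gcd = 3; gcd of others (without N[1]) = 15
New gcd for candidate v: gcd(15, v). Preserves old gcd iff gcd(15, v) = 3.
  Option A: v=42, gcd(15,42)=3 -> preserves
  Option B: v=34, gcd(15,34)=1 -> changes
  Option C: v=15, gcd(15,15)=15 -> changes
  Option D: v=43, gcd(15,43)=1 -> changes
  Option E: v=55, gcd(15,55)=5 -> changes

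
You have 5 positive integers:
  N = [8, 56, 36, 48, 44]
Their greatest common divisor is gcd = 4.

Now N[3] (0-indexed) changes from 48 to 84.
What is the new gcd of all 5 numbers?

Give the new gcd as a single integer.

Answer: 4

Derivation:
Numbers: [8, 56, 36, 48, 44], gcd = 4
Change: index 3, 48 -> 84
gcd of the OTHER numbers (without index 3): gcd([8, 56, 36, 44]) = 4
New gcd = gcd(g_others, new_val) = gcd(4, 84) = 4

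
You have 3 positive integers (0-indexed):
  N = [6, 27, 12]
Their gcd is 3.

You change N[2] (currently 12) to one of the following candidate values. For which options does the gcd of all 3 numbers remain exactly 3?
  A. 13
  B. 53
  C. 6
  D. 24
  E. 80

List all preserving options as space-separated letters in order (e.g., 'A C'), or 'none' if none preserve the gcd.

Old gcd = 3; gcd of others (without N[2]) = 3
New gcd for candidate v: gcd(3, v). Preserves old gcd iff gcd(3, v) = 3.
  Option A: v=13, gcd(3,13)=1 -> changes
  Option B: v=53, gcd(3,53)=1 -> changes
  Option C: v=6, gcd(3,6)=3 -> preserves
  Option D: v=24, gcd(3,24)=3 -> preserves
  Option E: v=80, gcd(3,80)=1 -> changes

Answer: C D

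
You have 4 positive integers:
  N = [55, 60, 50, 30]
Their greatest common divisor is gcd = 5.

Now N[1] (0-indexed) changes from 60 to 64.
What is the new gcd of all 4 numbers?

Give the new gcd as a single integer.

Numbers: [55, 60, 50, 30], gcd = 5
Change: index 1, 60 -> 64
gcd of the OTHER numbers (without index 1): gcd([55, 50, 30]) = 5
New gcd = gcd(g_others, new_val) = gcd(5, 64) = 1

Answer: 1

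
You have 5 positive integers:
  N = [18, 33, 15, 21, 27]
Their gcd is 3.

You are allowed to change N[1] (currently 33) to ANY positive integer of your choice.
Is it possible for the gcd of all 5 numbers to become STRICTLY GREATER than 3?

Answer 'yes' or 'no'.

Current gcd = 3
gcd of all OTHER numbers (without N[1]=33): gcd([18, 15, 21, 27]) = 3
The new gcd after any change is gcd(3, new_value).
This can be at most 3.
Since 3 = old gcd 3, the gcd can only stay the same or decrease.

Answer: no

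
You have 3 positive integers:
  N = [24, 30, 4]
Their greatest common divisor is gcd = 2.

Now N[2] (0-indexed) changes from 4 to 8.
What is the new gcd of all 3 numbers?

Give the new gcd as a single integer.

Numbers: [24, 30, 4], gcd = 2
Change: index 2, 4 -> 8
gcd of the OTHER numbers (without index 2): gcd([24, 30]) = 6
New gcd = gcd(g_others, new_val) = gcd(6, 8) = 2

Answer: 2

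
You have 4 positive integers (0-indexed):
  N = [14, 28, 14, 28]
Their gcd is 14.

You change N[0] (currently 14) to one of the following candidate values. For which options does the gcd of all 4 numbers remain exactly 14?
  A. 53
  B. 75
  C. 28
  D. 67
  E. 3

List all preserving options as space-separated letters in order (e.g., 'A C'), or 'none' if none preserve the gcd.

Answer: C

Derivation:
Old gcd = 14; gcd of others (without N[0]) = 14
New gcd for candidate v: gcd(14, v). Preserves old gcd iff gcd(14, v) = 14.
  Option A: v=53, gcd(14,53)=1 -> changes
  Option B: v=75, gcd(14,75)=1 -> changes
  Option C: v=28, gcd(14,28)=14 -> preserves
  Option D: v=67, gcd(14,67)=1 -> changes
  Option E: v=3, gcd(14,3)=1 -> changes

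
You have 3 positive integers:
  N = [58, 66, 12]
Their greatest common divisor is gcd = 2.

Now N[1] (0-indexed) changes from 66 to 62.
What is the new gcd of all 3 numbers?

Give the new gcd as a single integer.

Numbers: [58, 66, 12], gcd = 2
Change: index 1, 66 -> 62
gcd of the OTHER numbers (without index 1): gcd([58, 12]) = 2
New gcd = gcd(g_others, new_val) = gcd(2, 62) = 2

Answer: 2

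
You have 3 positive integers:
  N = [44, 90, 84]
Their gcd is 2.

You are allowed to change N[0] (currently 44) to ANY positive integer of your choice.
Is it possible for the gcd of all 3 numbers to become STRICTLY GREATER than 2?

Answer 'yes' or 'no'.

Current gcd = 2
gcd of all OTHER numbers (without N[0]=44): gcd([90, 84]) = 6
The new gcd after any change is gcd(6, new_value).
This can be at most 6.
Since 6 > old gcd 2, the gcd CAN increase (e.g., set N[0] = 6).

Answer: yes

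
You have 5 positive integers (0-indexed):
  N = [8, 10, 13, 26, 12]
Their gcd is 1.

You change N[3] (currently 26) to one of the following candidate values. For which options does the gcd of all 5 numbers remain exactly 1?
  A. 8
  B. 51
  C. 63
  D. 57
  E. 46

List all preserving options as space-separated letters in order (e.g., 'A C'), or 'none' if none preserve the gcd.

Old gcd = 1; gcd of others (without N[3]) = 1
New gcd for candidate v: gcd(1, v). Preserves old gcd iff gcd(1, v) = 1.
  Option A: v=8, gcd(1,8)=1 -> preserves
  Option B: v=51, gcd(1,51)=1 -> preserves
  Option C: v=63, gcd(1,63)=1 -> preserves
  Option D: v=57, gcd(1,57)=1 -> preserves
  Option E: v=46, gcd(1,46)=1 -> preserves

Answer: A B C D E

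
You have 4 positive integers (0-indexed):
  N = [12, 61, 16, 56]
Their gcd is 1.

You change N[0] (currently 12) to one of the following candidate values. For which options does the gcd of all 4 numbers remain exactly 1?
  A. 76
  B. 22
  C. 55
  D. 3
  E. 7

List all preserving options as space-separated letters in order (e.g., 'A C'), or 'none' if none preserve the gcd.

Old gcd = 1; gcd of others (without N[0]) = 1
New gcd for candidate v: gcd(1, v). Preserves old gcd iff gcd(1, v) = 1.
  Option A: v=76, gcd(1,76)=1 -> preserves
  Option B: v=22, gcd(1,22)=1 -> preserves
  Option C: v=55, gcd(1,55)=1 -> preserves
  Option D: v=3, gcd(1,3)=1 -> preserves
  Option E: v=7, gcd(1,7)=1 -> preserves

Answer: A B C D E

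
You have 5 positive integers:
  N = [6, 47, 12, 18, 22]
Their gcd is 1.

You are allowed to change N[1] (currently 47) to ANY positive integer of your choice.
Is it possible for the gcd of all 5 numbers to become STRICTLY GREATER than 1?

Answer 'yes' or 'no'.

Answer: yes

Derivation:
Current gcd = 1
gcd of all OTHER numbers (without N[1]=47): gcd([6, 12, 18, 22]) = 2
The new gcd after any change is gcd(2, new_value).
This can be at most 2.
Since 2 > old gcd 1, the gcd CAN increase (e.g., set N[1] = 2).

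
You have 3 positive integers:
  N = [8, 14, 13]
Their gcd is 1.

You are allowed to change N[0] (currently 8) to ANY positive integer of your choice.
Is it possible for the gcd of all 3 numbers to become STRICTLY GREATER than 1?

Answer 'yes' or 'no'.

Current gcd = 1
gcd of all OTHER numbers (without N[0]=8): gcd([14, 13]) = 1
The new gcd after any change is gcd(1, new_value).
This can be at most 1.
Since 1 = old gcd 1, the gcd can only stay the same or decrease.

Answer: no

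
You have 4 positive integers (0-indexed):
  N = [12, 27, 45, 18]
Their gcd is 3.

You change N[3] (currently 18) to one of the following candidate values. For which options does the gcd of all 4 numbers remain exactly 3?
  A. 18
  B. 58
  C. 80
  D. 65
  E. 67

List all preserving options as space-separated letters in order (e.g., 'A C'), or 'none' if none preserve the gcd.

Answer: A

Derivation:
Old gcd = 3; gcd of others (without N[3]) = 3
New gcd for candidate v: gcd(3, v). Preserves old gcd iff gcd(3, v) = 3.
  Option A: v=18, gcd(3,18)=3 -> preserves
  Option B: v=58, gcd(3,58)=1 -> changes
  Option C: v=80, gcd(3,80)=1 -> changes
  Option D: v=65, gcd(3,65)=1 -> changes
  Option E: v=67, gcd(3,67)=1 -> changes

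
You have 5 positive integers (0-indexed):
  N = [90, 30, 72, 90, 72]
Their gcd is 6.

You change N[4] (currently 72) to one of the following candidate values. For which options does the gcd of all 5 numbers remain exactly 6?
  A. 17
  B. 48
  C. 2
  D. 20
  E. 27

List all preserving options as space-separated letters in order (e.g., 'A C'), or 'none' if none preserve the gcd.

Old gcd = 6; gcd of others (without N[4]) = 6
New gcd for candidate v: gcd(6, v). Preserves old gcd iff gcd(6, v) = 6.
  Option A: v=17, gcd(6,17)=1 -> changes
  Option B: v=48, gcd(6,48)=6 -> preserves
  Option C: v=2, gcd(6,2)=2 -> changes
  Option D: v=20, gcd(6,20)=2 -> changes
  Option E: v=27, gcd(6,27)=3 -> changes

Answer: B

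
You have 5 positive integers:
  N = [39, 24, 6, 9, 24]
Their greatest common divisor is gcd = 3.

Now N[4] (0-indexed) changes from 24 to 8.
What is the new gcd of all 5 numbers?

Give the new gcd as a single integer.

Answer: 1

Derivation:
Numbers: [39, 24, 6, 9, 24], gcd = 3
Change: index 4, 24 -> 8
gcd of the OTHER numbers (without index 4): gcd([39, 24, 6, 9]) = 3
New gcd = gcd(g_others, new_val) = gcd(3, 8) = 1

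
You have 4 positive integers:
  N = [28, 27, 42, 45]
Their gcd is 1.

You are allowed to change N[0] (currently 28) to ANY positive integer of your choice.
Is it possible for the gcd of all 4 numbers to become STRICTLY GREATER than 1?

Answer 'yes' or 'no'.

Current gcd = 1
gcd of all OTHER numbers (without N[0]=28): gcd([27, 42, 45]) = 3
The new gcd after any change is gcd(3, new_value).
This can be at most 3.
Since 3 > old gcd 1, the gcd CAN increase (e.g., set N[0] = 3).

Answer: yes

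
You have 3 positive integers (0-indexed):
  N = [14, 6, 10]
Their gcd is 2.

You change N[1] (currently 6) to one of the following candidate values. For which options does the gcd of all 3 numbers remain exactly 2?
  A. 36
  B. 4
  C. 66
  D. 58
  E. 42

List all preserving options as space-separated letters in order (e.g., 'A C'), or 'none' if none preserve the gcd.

Answer: A B C D E

Derivation:
Old gcd = 2; gcd of others (without N[1]) = 2
New gcd for candidate v: gcd(2, v). Preserves old gcd iff gcd(2, v) = 2.
  Option A: v=36, gcd(2,36)=2 -> preserves
  Option B: v=4, gcd(2,4)=2 -> preserves
  Option C: v=66, gcd(2,66)=2 -> preserves
  Option D: v=58, gcd(2,58)=2 -> preserves
  Option E: v=42, gcd(2,42)=2 -> preserves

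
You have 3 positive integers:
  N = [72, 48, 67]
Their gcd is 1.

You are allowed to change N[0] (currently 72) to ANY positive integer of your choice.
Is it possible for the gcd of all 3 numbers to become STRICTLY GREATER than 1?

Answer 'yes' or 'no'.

Answer: no

Derivation:
Current gcd = 1
gcd of all OTHER numbers (without N[0]=72): gcd([48, 67]) = 1
The new gcd after any change is gcd(1, new_value).
This can be at most 1.
Since 1 = old gcd 1, the gcd can only stay the same or decrease.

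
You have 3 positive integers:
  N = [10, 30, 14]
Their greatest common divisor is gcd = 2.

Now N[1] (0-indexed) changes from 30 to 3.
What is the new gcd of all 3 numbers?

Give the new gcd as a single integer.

Answer: 1

Derivation:
Numbers: [10, 30, 14], gcd = 2
Change: index 1, 30 -> 3
gcd of the OTHER numbers (without index 1): gcd([10, 14]) = 2
New gcd = gcd(g_others, new_val) = gcd(2, 3) = 1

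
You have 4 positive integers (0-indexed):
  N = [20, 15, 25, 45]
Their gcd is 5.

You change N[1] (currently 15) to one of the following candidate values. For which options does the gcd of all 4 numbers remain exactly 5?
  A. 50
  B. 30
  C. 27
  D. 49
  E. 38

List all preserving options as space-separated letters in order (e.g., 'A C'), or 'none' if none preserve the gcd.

Answer: A B

Derivation:
Old gcd = 5; gcd of others (without N[1]) = 5
New gcd for candidate v: gcd(5, v). Preserves old gcd iff gcd(5, v) = 5.
  Option A: v=50, gcd(5,50)=5 -> preserves
  Option B: v=30, gcd(5,30)=5 -> preserves
  Option C: v=27, gcd(5,27)=1 -> changes
  Option D: v=49, gcd(5,49)=1 -> changes
  Option E: v=38, gcd(5,38)=1 -> changes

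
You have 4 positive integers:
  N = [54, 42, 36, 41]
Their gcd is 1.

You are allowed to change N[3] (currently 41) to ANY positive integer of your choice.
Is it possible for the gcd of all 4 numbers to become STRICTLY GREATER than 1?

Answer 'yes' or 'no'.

Current gcd = 1
gcd of all OTHER numbers (without N[3]=41): gcd([54, 42, 36]) = 6
The new gcd after any change is gcd(6, new_value).
This can be at most 6.
Since 6 > old gcd 1, the gcd CAN increase (e.g., set N[3] = 6).

Answer: yes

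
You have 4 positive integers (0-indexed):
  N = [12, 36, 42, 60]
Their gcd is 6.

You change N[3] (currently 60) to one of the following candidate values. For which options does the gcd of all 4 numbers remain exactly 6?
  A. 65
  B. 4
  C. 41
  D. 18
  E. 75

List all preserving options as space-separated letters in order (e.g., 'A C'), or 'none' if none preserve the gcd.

Old gcd = 6; gcd of others (without N[3]) = 6
New gcd for candidate v: gcd(6, v). Preserves old gcd iff gcd(6, v) = 6.
  Option A: v=65, gcd(6,65)=1 -> changes
  Option B: v=4, gcd(6,4)=2 -> changes
  Option C: v=41, gcd(6,41)=1 -> changes
  Option D: v=18, gcd(6,18)=6 -> preserves
  Option E: v=75, gcd(6,75)=3 -> changes

Answer: D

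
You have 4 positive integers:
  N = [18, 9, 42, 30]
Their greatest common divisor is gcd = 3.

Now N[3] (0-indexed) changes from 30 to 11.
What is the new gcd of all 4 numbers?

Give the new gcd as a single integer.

Numbers: [18, 9, 42, 30], gcd = 3
Change: index 3, 30 -> 11
gcd of the OTHER numbers (without index 3): gcd([18, 9, 42]) = 3
New gcd = gcd(g_others, new_val) = gcd(3, 11) = 1

Answer: 1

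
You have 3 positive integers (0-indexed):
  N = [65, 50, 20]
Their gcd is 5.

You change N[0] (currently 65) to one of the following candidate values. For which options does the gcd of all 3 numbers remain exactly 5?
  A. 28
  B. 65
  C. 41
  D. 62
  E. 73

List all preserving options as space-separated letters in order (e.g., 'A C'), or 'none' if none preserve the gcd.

Answer: B

Derivation:
Old gcd = 5; gcd of others (without N[0]) = 10
New gcd for candidate v: gcd(10, v). Preserves old gcd iff gcd(10, v) = 5.
  Option A: v=28, gcd(10,28)=2 -> changes
  Option B: v=65, gcd(10,65)=5 -> preserves
  Option C: v=41, gcd(10,41)=1 -> changes
  Option D: v=62, gcd(10,62)=2 -> changes
  Option E: v=73, gcd(10,73)=1 -> changes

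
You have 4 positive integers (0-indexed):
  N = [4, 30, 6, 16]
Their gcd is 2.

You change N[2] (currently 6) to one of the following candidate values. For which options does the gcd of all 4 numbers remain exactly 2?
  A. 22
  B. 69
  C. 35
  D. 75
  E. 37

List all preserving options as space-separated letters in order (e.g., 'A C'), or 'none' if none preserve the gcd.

Old gcd = 2; gcd of others (without N[2]) = 2
New gcd for candidate v: gcd(2, v). Preserves old gcd iff gcd(2, v) = 2.
  Option A: v=22, gcd(2,22)=2 -> preserves
  Option B: v=69, gcd(2,69)=1 -> changes
  Option C: v=35, gcd(2,35)=1 -> changes
  Option D: v=75, gcd(2,75)=1 -> changes
  Option E: v=37, gcd(2,37)=1 -> changes

Answer: A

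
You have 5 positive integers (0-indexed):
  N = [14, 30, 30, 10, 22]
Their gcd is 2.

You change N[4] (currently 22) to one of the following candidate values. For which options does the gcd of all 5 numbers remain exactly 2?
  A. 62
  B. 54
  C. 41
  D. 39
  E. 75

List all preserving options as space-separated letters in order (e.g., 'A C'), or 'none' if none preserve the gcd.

Old gcd = 2; gcd of others (without N[4]) = 2
New gcd for candidate v: gcd(2, v). Preserves old gcd iff gcd(2, v) = 2.
  Option A: v=62, gcd(2,62)=2 -> preserves
  Option B: v=54, gcd(2,54)=2 -> preserves
  Option C: v=41, gcd(2,41)=1 -> changes
  Option D: v=39, gcd(2,39)=1 -> changes
  Option E: v=75, gcd(2,75)=1 -> changes

Answer: A B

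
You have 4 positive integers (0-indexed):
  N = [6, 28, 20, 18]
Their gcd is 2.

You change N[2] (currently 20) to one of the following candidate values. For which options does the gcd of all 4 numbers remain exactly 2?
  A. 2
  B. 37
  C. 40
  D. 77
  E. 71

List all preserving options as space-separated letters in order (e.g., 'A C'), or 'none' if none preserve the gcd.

Answer: A C

Derivation:
Old gcd = 2; gcd of others (without N[2]) = 2
New gcd for candidate v: gcd(2, v). Preserves old gcd iff gcd(2, v) = 2.
  Option A: v=2, gcd(2,2)=2 -> preserves
  Option B: v=37, gcd(2,37)=1 -> changes
  Option C: v=40, gcd(2,40)=2 -> preserves
  Option D: v=77, gcd(2,77)=1 -> changes
  Option E: v=71, gcd(2,71)=1 -> changes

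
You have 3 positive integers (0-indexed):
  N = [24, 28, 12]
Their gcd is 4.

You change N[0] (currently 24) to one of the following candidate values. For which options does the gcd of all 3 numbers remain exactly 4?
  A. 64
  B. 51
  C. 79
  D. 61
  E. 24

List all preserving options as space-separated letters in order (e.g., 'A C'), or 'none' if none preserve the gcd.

Answer: A E

Derivation:
Old gcd = 4; gcd of others (without N[0]) = 4
New gcd for candidate v: gcd(4, v). Preserves old gcd iff gcd(4, v) = 4.
  Option A: v=64, gcd(4,64)=4 -> preserves
  Option B: v=51, gcd(4,51)=1 -> changes
  Option C: v=79, gcd(4,79)=1 -> changes
  Option D: v=61, gcd(4,61)=1 -> changes
  Option E: v=24, gcd(4,24)=4 -> preserves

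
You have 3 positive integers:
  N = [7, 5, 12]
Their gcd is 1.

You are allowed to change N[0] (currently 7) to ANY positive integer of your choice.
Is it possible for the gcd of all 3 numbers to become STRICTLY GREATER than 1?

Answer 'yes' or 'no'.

Answer: no

Derivation:
Current gcd = 1
gcd of all OTHER numbers (without N[0]=7): gcd([5, 12]) = 1
The new gcd after any change is gcd(1, new_value).
This can be at most 1.
Since 1 = old gcd 1, the gcd can only stay the same or decrease.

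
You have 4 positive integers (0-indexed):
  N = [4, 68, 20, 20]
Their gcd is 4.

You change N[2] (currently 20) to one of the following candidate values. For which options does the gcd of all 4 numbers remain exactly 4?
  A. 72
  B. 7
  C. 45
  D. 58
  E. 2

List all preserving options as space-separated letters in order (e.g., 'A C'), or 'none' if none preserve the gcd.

Old gcd = 4; gcd of others (without N[2]) = 4
New gcd for candidate v: gcd(4, v). Preserves old gcd iff gcd(4, v) = 4.
  Option A: v=72, gcd(4,72)=4 -> preserves
  Option B: v=7, gcd(4,7)=1 -> changes
  Option C: v=45, gcd(4,45)=1 -> changes
  Option D: v=58, gcd(4,58)=2 -> changes
  Option E: v=2, gcd(4,2)=2 -> changes

Answer: A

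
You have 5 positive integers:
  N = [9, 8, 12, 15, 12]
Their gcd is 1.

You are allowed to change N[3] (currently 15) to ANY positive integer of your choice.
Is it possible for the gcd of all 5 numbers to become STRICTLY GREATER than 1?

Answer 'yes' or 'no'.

Answer: no

Derivation:
Current gcd = 1
gcd of all OTHER numbers (without N[3]=15): gcd([9, 8, 12, 12]) = 1
The new gcd after any change is gcd(1, new_value).
This can be at most 1.
Since 1 = old gcd 1, the gcd can only stay the same or decrease.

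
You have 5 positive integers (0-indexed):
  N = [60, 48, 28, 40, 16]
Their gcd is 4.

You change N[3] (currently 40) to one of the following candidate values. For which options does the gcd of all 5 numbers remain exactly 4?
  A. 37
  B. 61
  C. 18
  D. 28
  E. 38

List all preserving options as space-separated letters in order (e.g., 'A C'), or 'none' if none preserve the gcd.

Old gcd = 4; gcd of others (without N[3]) = 4
New gcd for candidate v: gcd(4, v). Preserves old gcd iff gcd(4, v) = 4.
  Option A: v=37, gcd(4,37)=1 -> changes
  Option B: v=61, gcd(4,61)=1 -> changes
  Option C: v=18, gcd(4,18)=2 -> changes
  Option D: v=28, gcd(4,28)=4 -> preserves
  Option E: v=38, gcd(4,38)=2 -> changes

Answer: D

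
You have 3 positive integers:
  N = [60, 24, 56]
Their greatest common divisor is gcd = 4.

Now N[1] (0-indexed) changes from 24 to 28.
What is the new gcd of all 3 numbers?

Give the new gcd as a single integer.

Answer: 4

Derivation:
Numbers: [60, 24, 56], gcd = 4
Change: index 1, 24 -> 28
gcd of the OTHER numbers (without index 1): gcd([60, 56]) = 4
New gcd = gcd(g_others, new_val) = gcd(4, 28) = 4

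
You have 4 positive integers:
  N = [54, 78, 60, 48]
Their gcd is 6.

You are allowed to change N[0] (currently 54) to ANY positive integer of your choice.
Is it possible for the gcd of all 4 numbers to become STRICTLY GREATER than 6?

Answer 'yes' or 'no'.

Answer: no

Derivation:
Current gcd = 6
gcd of all OTHER numbers (without N[0]=54): gcd([78, 60, 48]) = 6
The new gcd after any change is gcd(6, new_value).
This can be at most 6.
Since 6 = old gcd 6, the gcd can only stay the same or decrease.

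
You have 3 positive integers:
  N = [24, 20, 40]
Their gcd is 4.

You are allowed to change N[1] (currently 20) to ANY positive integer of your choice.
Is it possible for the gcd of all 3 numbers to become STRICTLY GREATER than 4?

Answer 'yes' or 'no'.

Current gcd = 4
gcd of all OTHER numbers (without N[1]=20): gcd([24, 40]) = 8
The new gcd after any change is gcd(8, new_value).
This can be at most 8.
Since 8 > old gcd 4, the gcd CAN increase (e.g., set N[1] = 8).

Answer: yes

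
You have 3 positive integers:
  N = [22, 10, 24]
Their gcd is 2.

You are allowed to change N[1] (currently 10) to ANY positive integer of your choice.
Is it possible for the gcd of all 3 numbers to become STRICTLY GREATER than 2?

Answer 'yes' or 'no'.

Current gcd = 2
gcd of all OTHER numbers (without N[1]=10): gcd([22, 24]) = 2
The new gcd after any change is gcd(2, new_value).
This can be at most 2.
Since 2 = old gcd 2, the gcd can only stay the same or decrease.

Answer: no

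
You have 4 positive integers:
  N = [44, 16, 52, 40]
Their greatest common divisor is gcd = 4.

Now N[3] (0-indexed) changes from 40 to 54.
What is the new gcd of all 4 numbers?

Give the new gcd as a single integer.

Answer: 2

Derivation:
Numbers: [44, 16, 52, 40], gcd = 4
Change: index 3, 40 -> 54
gcd of the OTHER numbers (without index 3): gcd([44, 16, 52]) = 4
New gcd = gcd(g_others, new_val) = gcd(4, 54) = 2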